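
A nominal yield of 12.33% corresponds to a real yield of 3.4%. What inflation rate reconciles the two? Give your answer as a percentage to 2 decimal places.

8.64%

From (1+r_nom) = (1+r_real)(1+π), we get 1+π = (1 + 12.33%)/(1 + 3.4%) = 1.1233/1.034 ≈ 1.08636.
So π ≈ 8.6364%.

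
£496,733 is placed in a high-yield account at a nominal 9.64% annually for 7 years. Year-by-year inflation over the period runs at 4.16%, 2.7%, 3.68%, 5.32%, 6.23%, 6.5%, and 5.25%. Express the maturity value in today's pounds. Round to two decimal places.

Nominal value at maturity: £496,733 × (1 + 9.64%)^7 ≈ £946,032.81.
Price-level factor over 7 years: 1.0416 × 1.027 × 1.0368 × 1.0532 × 1.0623 × 1.065 × 1.0525 ≈ 1.3909007700.
The maturity value deflated by that factor is the answer in today's purchasing power.

£680,158.38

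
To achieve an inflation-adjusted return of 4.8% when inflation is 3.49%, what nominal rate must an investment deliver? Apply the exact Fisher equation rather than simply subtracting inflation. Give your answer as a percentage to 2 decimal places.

By the Fisher equation, 1 + r_nom = (1 + 4.8%)(1 + 3.49%) = 1.048 × 1.0349 = 1.0845752.
So r_nom = 8.45752%.

8.46%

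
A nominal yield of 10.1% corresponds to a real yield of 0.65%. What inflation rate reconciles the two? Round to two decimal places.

From (1+r_nom) = (1+r_real)(1+π), we get 1+π = (1 + 10.1%)/(1 + 0.65%) = 1.101/1.0065 ≈ 1.09389.
So π ≈ 9.3890%.

9.39%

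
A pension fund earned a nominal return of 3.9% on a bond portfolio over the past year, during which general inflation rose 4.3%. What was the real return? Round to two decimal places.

-0.38%

Real return via the Fisher equation: (1 + 3.9%)/(1 + 4.3%) − 1 = 1.039/1.043 − 1 ≈ -0.00384.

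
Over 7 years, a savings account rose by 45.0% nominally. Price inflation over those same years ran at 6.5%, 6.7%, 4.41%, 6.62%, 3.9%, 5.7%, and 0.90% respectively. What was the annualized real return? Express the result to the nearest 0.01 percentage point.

Cumulative inflation factor: 1.065 × 1.067 × 1.0441 × 1.0662 × 1.039 × 1.057 × 1.0090 ≈ 1.40177.
Nominal growth factor: 1.45000. Real growth factor = 1.45000 / 1.40177 ≈ 1.03441.
Annualized: 1.03441^(1/7) − 1 ≈ 0.00484.

0.48%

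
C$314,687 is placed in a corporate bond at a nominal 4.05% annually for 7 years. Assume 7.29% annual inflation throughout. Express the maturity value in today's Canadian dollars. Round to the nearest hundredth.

Nominal value at maturity: C$314,687 × (1 + 4.05%)^7 ≈ C$415,502.26.
Price-level factor over 7 years: (1 + 7.29%)^7 ≈ 1.6364951292.
The maturity value deflated by that factor is the answer in today's purchasing power.

C$253,897.65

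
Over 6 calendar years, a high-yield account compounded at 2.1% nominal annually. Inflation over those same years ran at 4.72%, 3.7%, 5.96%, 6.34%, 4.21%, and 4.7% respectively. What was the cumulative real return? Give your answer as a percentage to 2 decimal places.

-15.15%

Cumulative inflation factor: 1.0472 × 1.037 × 1.0596 × 1.0634 × 1.0421 × 1.047 ≈ 1.33507.
Nominal growth factor: 1.13280. Real growth factor = 1.13280 / 1.33507 ≈ 0.84850.
Total real return ≈ -15.1501%.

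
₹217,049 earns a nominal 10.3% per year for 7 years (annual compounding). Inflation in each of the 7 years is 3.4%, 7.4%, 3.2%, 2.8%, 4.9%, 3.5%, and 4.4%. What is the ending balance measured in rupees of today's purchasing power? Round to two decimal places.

₹322,828.90

Nominal value at maturity: ₹217,049 × (1 + 10.3%)^7 ≈ ₹431,108.29.
Price-level factor over 7 years: 1.034 × 1.074 × 1.032 × 1.028 × 1.049 × 1.035 × 1.044 ≈ 1.3354079849.
Dividing the nominal maturity value by the price-level factor gives the value in today's money.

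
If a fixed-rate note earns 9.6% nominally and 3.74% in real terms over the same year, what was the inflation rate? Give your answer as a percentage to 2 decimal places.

From (1+r_nom) = (1+r_real)(1+π), we get 1+π = (1 + 9.6%)/(1 + 3.74%) = 1.096/1.0374 ≈ 1.05649.
So π ≈ 5.6487%.

5.65%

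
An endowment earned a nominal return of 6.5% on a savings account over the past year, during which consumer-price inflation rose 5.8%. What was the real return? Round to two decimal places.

0.66%

Real return via the Fisher equation: (1 + 6.5%)/(1 + 5.8%) − 1 = 1.065/1.058 − 1 ≈ 0.00662.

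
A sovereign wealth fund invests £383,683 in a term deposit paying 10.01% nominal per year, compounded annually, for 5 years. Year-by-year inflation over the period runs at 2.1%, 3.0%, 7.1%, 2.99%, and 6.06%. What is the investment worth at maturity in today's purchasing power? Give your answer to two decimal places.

£502,497.91

Nominal value at maturity: £383,683 × (1 + 10.01%)^5 ≈ £618,206.23.
Price-level factor over 5 years: 1.021 × 1.030 × 1.071 × 1.0299 × 1.0606 ≈ 1.2302662739.
The maturity value deflated by that factor is the answer in today's purchasing power.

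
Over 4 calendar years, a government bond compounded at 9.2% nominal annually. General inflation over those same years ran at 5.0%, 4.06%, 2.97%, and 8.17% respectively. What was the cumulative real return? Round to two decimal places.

Cumulative inflation factor: 1.050 × 1.0406 × 1.0297 × 1.0817 ≈ 1.21700.
Nominal growth factor: 1.42197. Real growth factor = 1.42197 / 1.21700 ≈ 1.16842.
Total real return ≈ 16.8422%.

16.84%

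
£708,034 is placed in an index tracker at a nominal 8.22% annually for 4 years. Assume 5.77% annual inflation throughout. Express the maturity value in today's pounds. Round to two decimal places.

£775,950.85

Nominal value at maturity: £708,034 × (1 + 8.22%)^4 ≈ £971,145.34.
Price-level factor over 4 years: (1 + 5.77%)^4 ≈ 1.2515552243.
The maturity value deflated by that factor is the answer in today's purchasing power.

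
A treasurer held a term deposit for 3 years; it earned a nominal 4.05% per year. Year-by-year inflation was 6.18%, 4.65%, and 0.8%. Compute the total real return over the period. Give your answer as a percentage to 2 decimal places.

Cumulative inflation factor: 1.0618 × 1.0465 × 1.008 ≈ 1.12006.
Nominal growth factor: 1.12649. Real growth factor = 1.12649 / 1.12006 ≈ 1.00574.
Total real return ≈ 0.5735%.

0.57%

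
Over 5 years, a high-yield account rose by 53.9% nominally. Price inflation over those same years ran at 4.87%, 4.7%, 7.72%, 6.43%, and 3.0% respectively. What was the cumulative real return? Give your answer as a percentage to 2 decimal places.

18.70%

Cumulative inflation factor: 1.0487 × 1.047 × 1.0772 × 1.0643 × 1.030 ≈ 1.29657.
Nominal growth factor: 1.53900. Real growth factor = 1.53900 / 1.29657 ≈ 1.18698.
Total real return ≈ 18.6979%.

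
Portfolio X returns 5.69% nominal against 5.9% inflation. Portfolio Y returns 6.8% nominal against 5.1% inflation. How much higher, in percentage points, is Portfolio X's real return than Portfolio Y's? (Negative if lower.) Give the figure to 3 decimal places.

-1.816

Portfolio X real return: 1.0569/1.059 − 1 = -0.1983%.
Portfolio Y real return: 1.068/1.051 − 1 = 1.6175%.
Difference: -0.1983 − 1.6175 = -1.8158 pp.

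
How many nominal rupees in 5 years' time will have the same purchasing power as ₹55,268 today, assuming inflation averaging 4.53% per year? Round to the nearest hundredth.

Cumulative price-level factor: (1+4.53%)^5 ≈ 1.2479717429.
The nominal amount required is ₹55,268 scaled up by that factor.

₹68,972.90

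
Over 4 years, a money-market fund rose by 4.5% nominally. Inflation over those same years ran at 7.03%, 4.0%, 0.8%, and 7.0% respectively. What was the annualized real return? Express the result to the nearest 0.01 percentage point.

Cumulative inflation factor: 1.0703 × 1.040 × 1.008 × 1.070 ≈ 1.20056.
Nominal growth factor: 1.04500. Real growth factor = 1.04500 / 1.20056 ≈ 0.87043.
Annualized: 0.87043^(1/4) − 1 ≈ -0.03410.

-3.41%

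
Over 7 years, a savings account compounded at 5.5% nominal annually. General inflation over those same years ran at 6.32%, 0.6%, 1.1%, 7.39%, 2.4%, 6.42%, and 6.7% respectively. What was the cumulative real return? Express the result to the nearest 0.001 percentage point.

Cumulative inflation factor: 1.0632 × 1.006 × 1.011 × 1.0739 × 1.024 × 1.0642 × 1.067 ≈ 1.35025.
Nominal growth factor: 1.45468. Real growth factor = 1.45468 / 1.35025 ≈ 1.07734.
Total real return ≈ 7.7337%.

7.734%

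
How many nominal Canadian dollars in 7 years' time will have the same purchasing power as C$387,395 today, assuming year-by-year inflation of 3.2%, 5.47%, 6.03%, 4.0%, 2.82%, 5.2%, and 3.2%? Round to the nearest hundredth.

C$519,036.37

Cumulative price-level factor: 1.032 × 1.0547 × 1.0603 × 1.040 × 1.0282 × 1.052 × 1.032 ≈ 1.3398117453.
The nominal amount required is C$387,395 scaled up by that factor.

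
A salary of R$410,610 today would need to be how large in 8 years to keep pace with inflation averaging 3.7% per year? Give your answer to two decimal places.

R$549,110.28

Cumulative price-level factor: (1+3.7%)^8 ≈ 1.3373037151.
The nominal amount required is R$410,610 scaled up by that factor.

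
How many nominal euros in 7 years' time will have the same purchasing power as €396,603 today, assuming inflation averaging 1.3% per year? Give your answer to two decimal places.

Cumulative price-level factor: (1+1.3%)^7 ≈ 1.0946269025.
The nominal amount required is €396,603 scaled up by that factor.

€434,132.31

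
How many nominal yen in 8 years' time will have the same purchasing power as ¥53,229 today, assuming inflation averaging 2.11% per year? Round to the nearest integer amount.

Cumulative price-level factor: (1+2.11%)^8 ≈ 1.1818060517.
The nominal amount required is ¥53,229 scaled up by that factor.

¥62,906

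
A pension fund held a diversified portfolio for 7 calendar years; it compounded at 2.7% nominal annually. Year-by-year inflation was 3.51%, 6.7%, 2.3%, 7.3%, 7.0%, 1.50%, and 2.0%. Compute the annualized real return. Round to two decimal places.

Cumulative inflation factor: 1.0351 × 1.067 × 1.023 × 1.073 × 1.070 × 1.0150 × 1.020 ≈ 1.34299.
Nominal growth factor: 1.20502. Real growth factor = 1.20502 / 1.34299 ≈ 0.89727.
Annualized: 0.89727^(1/7) − 1 ≈ -0.01537.

-1.54%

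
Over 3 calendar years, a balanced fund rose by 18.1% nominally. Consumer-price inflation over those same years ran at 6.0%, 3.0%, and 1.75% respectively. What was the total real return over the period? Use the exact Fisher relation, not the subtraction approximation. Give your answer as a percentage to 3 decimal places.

Cumulative inflation factor: 1.060 × 1.030 × 1.0175 ≈ 1.11091.
Nominal growth factor: 1.18100. Real growth factor = 1.18100 / 1.11091 ≈ 1.06310.
Total real return ≈ 6.3096%.

6.310%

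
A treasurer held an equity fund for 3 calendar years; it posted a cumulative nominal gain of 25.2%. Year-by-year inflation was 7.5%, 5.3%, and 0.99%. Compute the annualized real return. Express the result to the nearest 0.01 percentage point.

3.08%

Cumulative inflation factor: 1.075 × 1.053 × 1.0099 ≈ 1.14318.
Nominal growth factor: 1.25200. Real growth factor = 1.25200 / 1.14318 ≈ 1.09519.
Annualized: 1.09519^(1/3) − 1 ≈ 0.03077.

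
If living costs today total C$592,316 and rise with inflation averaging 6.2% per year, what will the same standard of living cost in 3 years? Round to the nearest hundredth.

Cumulative price-level factor: (1+6.2%)^3 = 1.197770328.
The nominal amount required is C$592,316 scaled up by that factor.

C$709,458.53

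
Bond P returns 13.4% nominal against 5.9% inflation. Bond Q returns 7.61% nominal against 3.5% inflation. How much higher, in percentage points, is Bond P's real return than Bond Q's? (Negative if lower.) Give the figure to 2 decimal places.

3.11

Bond P real return: 1.134/1.059 − 1 = 7.082%.
Bond Q real return: 1.0761/1.035 − 1 = 3.971%.
Difference: 7.082 − 3.971 = 3.111 pp.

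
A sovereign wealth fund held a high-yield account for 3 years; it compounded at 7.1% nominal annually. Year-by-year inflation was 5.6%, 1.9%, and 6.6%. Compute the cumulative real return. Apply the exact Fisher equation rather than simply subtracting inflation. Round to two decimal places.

7.10%

Cumulative inflation factor: 1.056 × 1.019 × 1.066 ≈ 1.14708.
Nominal growth factor: 1.22848. Real growth factor = 1.22848 / 1.14708 ≈ 1.07096.
Total real return ≈ 7.0960%.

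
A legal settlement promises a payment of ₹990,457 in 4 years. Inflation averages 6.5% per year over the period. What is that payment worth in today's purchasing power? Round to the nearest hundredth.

Price-level factor over 4 years: (1 + 6.5%)^4 ≈ 1.2864663506.
Purchasing power today: ₹990,457 divided by that factor.

₹769,905.10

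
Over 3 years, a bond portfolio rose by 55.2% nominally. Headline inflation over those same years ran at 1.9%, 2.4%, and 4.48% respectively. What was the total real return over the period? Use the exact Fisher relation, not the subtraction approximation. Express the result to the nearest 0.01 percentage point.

42.36%

Cumulative inflation factor: 1.019 × 1.024 × 1.0448 ≈ 1.09020.
Nominal growth factor: 1.55200. Real growth factor = 1.55200 / 1.09020 ≈ 1.42359.
Total real return ≈ 42.3588%.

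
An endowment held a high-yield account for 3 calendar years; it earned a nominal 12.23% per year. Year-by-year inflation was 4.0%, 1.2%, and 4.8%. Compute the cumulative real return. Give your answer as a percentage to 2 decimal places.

Cumulative inflation factor: 1.040 × 1.012 × 1.048 ≈ 1.10300.
Nominal growth factor: 1.41360. Real growth factor = 1.41360 / 1.10300 ≈ 1.28160.
Total real return ≈ 28.1598%.

28.16%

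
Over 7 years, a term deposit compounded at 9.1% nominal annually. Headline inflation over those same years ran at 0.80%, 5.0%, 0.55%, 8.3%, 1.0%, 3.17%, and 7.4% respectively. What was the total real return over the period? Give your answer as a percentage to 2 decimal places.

42.64%

Cumulative inflation factor: 1.0080 × 1.050 × 1.0055 × 1.083 × 1.010 × 1.0317 × 1.074 ≈ 1.28985.
Nominal growth factor: 1.83981. Real growth factor = 1.83981 / 1.28985 ≈ 1.42638.
Total real return ≈ 42.6375%.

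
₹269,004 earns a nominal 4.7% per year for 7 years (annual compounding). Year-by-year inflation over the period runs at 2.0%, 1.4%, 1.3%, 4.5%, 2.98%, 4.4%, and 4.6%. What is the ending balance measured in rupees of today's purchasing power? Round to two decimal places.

Nominal value at maturity: ₹269,004 × (1 + 4.7%)^7 ≈ ₹371,009.91.
Price-level factor over 7 years: 1.020 × 1.014 × 1.013 × 1.045 × 1.0298 × 1.044 × 1.046 ≈ 1.2312576256.
Dividing the nominal maturity value by the price-level factor gives the value in today's money.

₹301,325.98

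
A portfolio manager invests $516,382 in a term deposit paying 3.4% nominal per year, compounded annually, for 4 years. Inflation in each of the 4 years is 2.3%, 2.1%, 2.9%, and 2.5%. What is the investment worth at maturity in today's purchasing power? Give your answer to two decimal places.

$535,812.24

Nominal value at maturity: $516,382 × (1 + 3.4%)^4 ≈ $590,273.45.
Price-level factor over 4 years: 1.023 × 1.021 × 1.029 × 1.025 ≈ 1.1016423322.
Dividing the nominal maturity value by the price-level factor gives the value in today's money.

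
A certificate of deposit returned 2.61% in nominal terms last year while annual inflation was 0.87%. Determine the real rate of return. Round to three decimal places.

Real return via the Fisher equation: (1 + 2.61%)/(1 + 0.87%) − 1 = 1.0261/1.0087 − 1 ≈ 0.01725.

1.725%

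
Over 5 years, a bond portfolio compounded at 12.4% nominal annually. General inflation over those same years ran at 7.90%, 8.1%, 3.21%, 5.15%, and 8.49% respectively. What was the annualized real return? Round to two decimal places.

5.49%

Cumulative inflation factor: 1.0790 × 1.081 × 1.0321 × 1.0515 × 1.0849 ≈ 1.37331.
Nominal growth factor: 1.79404. Real growth factor = 1.79404 / 1.37331 ≈ 1.30636.
Annualized: 1.30636^(1/5) − 1 ≈ 0.05490.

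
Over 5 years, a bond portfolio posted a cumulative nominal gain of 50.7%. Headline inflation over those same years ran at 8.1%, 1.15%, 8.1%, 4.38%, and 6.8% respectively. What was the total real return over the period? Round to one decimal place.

Cumulative inflation factor: 1.081 × 1.0115 × 1.081 × 1.0438 × 1.068 ≈ 1.31767.
Nominal growth factor: 1.50700. Real growth factor = 1.50700 / 1.31767 ≈ 1.14369.
Total real return ≈ 14.3688%.

14.4%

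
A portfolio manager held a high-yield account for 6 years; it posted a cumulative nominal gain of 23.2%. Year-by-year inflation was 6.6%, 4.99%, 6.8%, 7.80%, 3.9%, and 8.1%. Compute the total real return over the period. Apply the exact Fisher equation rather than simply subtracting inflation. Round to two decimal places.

-14.87%

Cumulative inflation factor: 1.066 × 1.0499 × 1.068 × 1.0780 × 1.039 × 1.081 ≈ 1.44723.
Nominal growth factor: 1.23200. Real growth factor = 1.23200 / 1.44723 ≈ 0.85128.
Total real return ≈ -14.8716%.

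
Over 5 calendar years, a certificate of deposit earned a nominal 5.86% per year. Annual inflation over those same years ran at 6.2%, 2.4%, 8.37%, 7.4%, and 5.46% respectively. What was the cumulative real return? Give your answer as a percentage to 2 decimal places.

Cumulative inflation factor: 1.062 × 1.024 × 1.0837 × 1.074 × 1.0546 ≈ 1.33483.
Nominal growth factor: 1.32941. Real growth factor = 1.32941 / 1.33483 ≈ 0.99594.
Total real return ≈ -0.4058%.

-0.41%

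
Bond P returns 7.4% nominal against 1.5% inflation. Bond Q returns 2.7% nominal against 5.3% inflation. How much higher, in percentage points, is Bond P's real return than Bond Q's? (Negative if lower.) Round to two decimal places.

Bond P real return: 1.074/1.015 − 1 = 5.813%.
Bond Q real return: 1.027/1.053 − 1 = -2.469%.
Difference: 5.813 − (-2.469) = 8.282 pp.

8.28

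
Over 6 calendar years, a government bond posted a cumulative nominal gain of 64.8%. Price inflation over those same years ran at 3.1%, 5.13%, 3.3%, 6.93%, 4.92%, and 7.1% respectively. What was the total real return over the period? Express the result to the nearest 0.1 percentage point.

22.5%

Cumulative inflation factor: 1.031 × 1.0513 × 1.033 × 1.0693 × 1.0492 × 1.071 ≈ 1.34534.
Nominal growth factor: 1.64800. Real growth factor = 1.64800 / 1.34534 ≈ 1.22497.
Total real return ≈ 22.4967%.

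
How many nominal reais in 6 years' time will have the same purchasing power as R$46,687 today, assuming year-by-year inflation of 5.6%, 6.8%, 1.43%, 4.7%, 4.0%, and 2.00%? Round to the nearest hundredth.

Cumulative price-level factor: 1.056 × 1.068 × 1.0143 × 1.047 × 1.040 × 1.0200 ≈ 1.2705208285.
The nominal amount required is R$46,687 scaled up by that factor.

R$59,316.81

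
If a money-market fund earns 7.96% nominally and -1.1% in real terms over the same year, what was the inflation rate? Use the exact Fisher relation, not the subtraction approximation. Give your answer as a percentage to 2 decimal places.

9.16%

From (1+r_nom) = (1+r_real)(1+π), we get 1+π = (1 + 7.96%)/(1 − 1.1%) = 1.0796/0.989 ≈ 1.09161.
So π ≈ 9.1608%.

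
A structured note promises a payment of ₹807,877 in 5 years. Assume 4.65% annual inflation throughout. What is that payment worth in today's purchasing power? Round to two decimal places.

₹643,648.97

Price-level factor over 5 years: (1 + 4.65%)^5 ≈ 1.2551515403.
Purchasing power today: ₹807,877 divided by that factor.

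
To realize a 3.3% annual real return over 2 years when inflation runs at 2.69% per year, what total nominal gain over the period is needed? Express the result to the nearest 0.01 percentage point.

Required annual nominal rate: (1+3.3%)(1+2.69%) − 1 = 6.07877%.
Cumulative over 2 years: (1 + 0.0607877)^2 − 1 ≈ 0.12527.

12.53%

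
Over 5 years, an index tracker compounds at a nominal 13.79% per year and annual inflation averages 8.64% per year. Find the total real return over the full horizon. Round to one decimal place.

The annual real rate is (1+13.79%)/(1+8.64%) − 1 = 4.7404%.
Compounded over 5 years: (1 + 0.047404)^5 − 1 ≈ 0.26058.

26.1%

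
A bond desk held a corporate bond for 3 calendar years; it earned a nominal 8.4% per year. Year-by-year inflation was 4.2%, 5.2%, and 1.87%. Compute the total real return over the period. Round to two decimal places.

Cumulative inflation factor: 1.042 × 1.052 × 1.0187 ≈ 1.11668.
Nominal growth factor: 1.27376. Real growth factor = 1.27376 / 1.11668 ≈ 1.14066.
Total real return ≈ 14.0665%.

14.07%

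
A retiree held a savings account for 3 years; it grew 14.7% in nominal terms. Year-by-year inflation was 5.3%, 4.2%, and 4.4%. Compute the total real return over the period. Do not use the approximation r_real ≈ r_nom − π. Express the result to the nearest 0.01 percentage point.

0.13%

Cumulative inflation factor: 1.053 × 1.042 × 1.044 ≈ 1.14550.
Nominal growth factor: 1.14700. Real growth factor = 1.14700 / 1.14550 ≈ 1.00131.
Total real return ≈ 0.1306%.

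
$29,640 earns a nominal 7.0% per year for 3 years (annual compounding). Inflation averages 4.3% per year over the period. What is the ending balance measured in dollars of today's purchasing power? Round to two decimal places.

$32,001.96

Nominal value at maturity: $29,640 × (1 + 7.0%)^3 ≈ $36,310.27.
Price-level factor over 3 years: (1 + 4.3%)^3 = 1.134626507.
The maturity value deflated by that factor is the answer in today's purchasing power.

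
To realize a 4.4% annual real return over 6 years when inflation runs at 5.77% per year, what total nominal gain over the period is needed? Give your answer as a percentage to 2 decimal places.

Required annual nominal rate: (1+4.4%)(1+5.77%) − 1 = 10.42388%.
Cumulative over 6 years: (1 + 0.1042388)^6 − 1 ≈ 0.81292.

81.29%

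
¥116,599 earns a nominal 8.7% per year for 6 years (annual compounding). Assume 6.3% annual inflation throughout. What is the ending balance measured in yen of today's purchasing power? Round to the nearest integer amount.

Nominal value at maturity: ¥116,599 × (1 + 8.7%)^6 ≈ ¥192,341.
Price-level factor over 6 years: (1 + 6.3%)^6 ≈ 1.4427782516.
The maturity value deflated by that factor is the answer in today's purchasing power.

¥133,313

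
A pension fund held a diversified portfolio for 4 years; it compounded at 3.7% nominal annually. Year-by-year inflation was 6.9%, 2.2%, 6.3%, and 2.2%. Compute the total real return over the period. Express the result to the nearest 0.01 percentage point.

Cumulative inflation factor: 1.069 × 1.022 × 1.063 × 1.022 ≈ 1.18690.
Nominal growth factor: 1.15642. Real growth factor = 1.15642 / 1.18690 ≈ 0.97432.
Total real return ≈ -2.5679%.

-2.57%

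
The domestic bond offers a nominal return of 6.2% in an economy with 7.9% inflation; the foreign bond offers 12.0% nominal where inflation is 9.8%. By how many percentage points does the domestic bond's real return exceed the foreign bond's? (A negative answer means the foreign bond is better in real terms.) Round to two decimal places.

The domestic bond real return: 1.062/1.079 − 1 = -1.576%.
The foreign bond real return: 1.120/1.098 − 1 = 2.004%.
Difference: -1.576 − 2.004 = -3.580 pp.

-3.58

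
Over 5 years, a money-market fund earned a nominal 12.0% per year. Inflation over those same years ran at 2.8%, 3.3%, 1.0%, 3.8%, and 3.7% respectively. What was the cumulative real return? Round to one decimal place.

Cumulative inflation factor: 1.028 × 1.033 × 1.010 × 1.038 × 1.037 ≈ 1.15449.
Nominal growth factor: 1.76234. Real growth factor = 1.76234 / 1.15449 ≈ 1.52651.
Total real return ≈ 52.6508%.

52.7%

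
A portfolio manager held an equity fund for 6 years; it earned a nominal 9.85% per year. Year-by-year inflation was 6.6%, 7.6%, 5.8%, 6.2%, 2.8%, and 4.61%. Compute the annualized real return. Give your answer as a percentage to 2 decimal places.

4.03%

Cumulative inflation factor: 1.066 × 1.076 × 1.058 × 1.062 × 1.028 × 1.0461 ≈ 1.38594.
Nominal growth factor: 1.75712. Real growth factor = 1.75712 / 1.38594 ≈ 1.26781.
Annualized: 1.26781^(1/6) − 1 ≈ 0.04034.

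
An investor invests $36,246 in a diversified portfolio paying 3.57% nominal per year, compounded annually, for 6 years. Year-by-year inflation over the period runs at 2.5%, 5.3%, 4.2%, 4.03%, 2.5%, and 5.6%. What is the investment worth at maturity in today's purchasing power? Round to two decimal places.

$35,326.26

Nominal value at maturity: $36,246 × (1 + 3.57%)^6 ≈ $44,736.70.
Price-level factor over 6 years: 1.025 × 1.053 × 1.042 × 1.0403 × 1.025 × 1.056 ≈ 1.2663866908.
Dividing the nominal maturity value by the price-level factor gives the value in today's money.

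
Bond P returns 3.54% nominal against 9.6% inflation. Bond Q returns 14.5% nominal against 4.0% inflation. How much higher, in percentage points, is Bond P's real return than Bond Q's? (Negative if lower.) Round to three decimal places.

Bond P real return: 1.0354/1.096 − 1 = -5.5292%.
Bond Q real return: 1.145/1.040 − 1 = 10.0962%.
Difference: -5.5292 − 10.0962 = -15.6254 pp.

-15.625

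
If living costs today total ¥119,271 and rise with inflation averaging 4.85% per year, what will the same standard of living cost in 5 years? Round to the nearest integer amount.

Cumulative price-level factor: (1+4.85%)^5 ≈ 1.2671912750.
The nominal amount required is ¥119,271 scaled up by that factor.

¥151,139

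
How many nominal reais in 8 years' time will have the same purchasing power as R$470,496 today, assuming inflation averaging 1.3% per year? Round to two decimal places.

Cumulative price-level factor: (1+1.3%)^8 ≈ 1.1088570522.
Multiplying R$470,496 by the price-level factor gives the future nominal sum.

R$521,712.81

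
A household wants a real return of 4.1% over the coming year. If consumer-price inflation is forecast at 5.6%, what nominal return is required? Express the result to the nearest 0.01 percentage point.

9.93%

By the Fisher equation, 1 + r_nom = (1 + 4.1%)(1 + 5.6%) = 1.041 × 1.056 = 1.099296.
So r_nom = 9.9296%.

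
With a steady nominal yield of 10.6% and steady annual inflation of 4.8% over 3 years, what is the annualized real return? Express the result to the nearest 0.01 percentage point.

With constant rates the annual real return is the same each year: (1+10.6%)/(1+4.8%) − 1 = 0.05534.

5.53%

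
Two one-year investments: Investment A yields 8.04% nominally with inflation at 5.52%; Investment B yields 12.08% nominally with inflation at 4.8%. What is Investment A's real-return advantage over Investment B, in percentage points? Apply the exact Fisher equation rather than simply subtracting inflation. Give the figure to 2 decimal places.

-4.56

Investment A real return: 1.0804/1.0552 − 1 = 2.388%.
Investment B real return: 1.1208/1.048 − 1 = 6.947%.
Difference: 2.388 − 6.947 = -4.559 pp.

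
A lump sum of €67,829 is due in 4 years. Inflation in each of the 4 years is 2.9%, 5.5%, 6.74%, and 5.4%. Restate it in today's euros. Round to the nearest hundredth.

Price-level factor over 4 years: 1.029 × 1.055 × 1.0674 × 1.054 ≈ 1.2213373646.
Purchasing power today: €67,829 divided by that factor.

€55,536.66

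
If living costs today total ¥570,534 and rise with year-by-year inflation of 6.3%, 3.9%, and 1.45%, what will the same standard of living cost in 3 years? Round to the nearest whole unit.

¥639,267

Cumulative price-level factor: 1.063 × 1.039 × 1.0145 = 1.1204716265.
The nominal amount required is ¥570,534 scaled up by that factor.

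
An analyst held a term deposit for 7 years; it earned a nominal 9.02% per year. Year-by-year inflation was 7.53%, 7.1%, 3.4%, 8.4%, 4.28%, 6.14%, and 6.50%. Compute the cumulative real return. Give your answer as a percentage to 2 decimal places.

Cumulative inflation factor: 1.0753 × 1.071 × 1.034 × 1.084 × 1.0428 × 1.0614 × 1.0650 ≈ 1.52159.
Nominal growth factor: 1.83039. Real growth factor = 1.83039 / 1.52159 ≈ 1.20294.
Total real return ≈ 20.2942%.

20.29%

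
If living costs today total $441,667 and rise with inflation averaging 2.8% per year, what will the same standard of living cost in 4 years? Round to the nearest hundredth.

Cumulative price-level factor: (1+2.8%)^4 ≈ 1.1167924227.
Multiplying $441,667 by the price-level factor gives the future nominal sum.

$493,250.36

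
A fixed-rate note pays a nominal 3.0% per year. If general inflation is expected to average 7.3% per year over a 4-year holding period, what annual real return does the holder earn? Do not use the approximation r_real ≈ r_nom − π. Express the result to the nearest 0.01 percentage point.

-4.01%

With constant rates the annual real return is the same each year: (1+3.0%)/(1+7.3%) − 1 = -0.04007.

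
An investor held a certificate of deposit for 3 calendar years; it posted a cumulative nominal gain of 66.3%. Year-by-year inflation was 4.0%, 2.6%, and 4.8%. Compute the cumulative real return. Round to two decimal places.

Cumulative inflation factor: 1.040 × 1.026 × 1.048 ≈ 1.11826.
Nominal growth factor: 1.66300. Real growth factor = 1.66300 / 1.11826 ≈ 1.48713.
Total real return ≈ 48.7135%.

48.71%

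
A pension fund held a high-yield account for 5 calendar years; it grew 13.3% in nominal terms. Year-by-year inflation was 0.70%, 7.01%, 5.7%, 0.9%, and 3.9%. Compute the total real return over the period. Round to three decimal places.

-5.116%

Cumulative inflation factor: 1.0070 × 1.0701 × 1.057 × 1.009 × 1.039 ≈ 1.19409.
Nominal growth factor: 1.13300. Real growth factor = 1.13300 / 1.19409 ≈ 0.94884.
Total real return ≈ -5.1157%.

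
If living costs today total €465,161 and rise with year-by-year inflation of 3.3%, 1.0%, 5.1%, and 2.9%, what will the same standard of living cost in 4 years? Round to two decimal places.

Cumulative price-level factor: 1.033 × 1.010 × 1.051 × 1.029 ≈ 1.1283394851.
Multiplying €465,161 by the price-level factor gives the future nominal sum.

€524,859.52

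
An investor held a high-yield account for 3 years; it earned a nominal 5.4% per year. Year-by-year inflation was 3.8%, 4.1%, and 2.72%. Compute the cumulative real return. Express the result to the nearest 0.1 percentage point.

Cumulative inflation factor: 1.038 × 1.041 × 1.0272 ≈ 1.10995.
Nominal growth factor: 1.17091. Real growth factor = 1.17091 / 1.10995 ≈ 1.05492.
Total real return ≈ 5.4918%.

5.5%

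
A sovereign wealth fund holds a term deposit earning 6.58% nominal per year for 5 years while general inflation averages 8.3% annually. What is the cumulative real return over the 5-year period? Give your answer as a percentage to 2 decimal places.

-7.69%

The annual real rate is (1+6.58%)/(1+8.3%) − 1 = -1.5882%.
Compounded over 5 years: (1 + -0.015882)^5 − 1 ≈ -0.07693.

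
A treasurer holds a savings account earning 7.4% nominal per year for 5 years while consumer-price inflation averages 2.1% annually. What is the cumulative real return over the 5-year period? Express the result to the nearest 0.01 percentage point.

The annual real rate is (1+7.4%)/(1+2.1%) − 1 = 5.1910%.
Compounded over 5 years: (1 + 0.051910)^5 − 1 ≈ 0.28793.

28.79%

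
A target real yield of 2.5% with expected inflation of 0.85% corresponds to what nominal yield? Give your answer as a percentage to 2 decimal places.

3.37%

By the Fisher equation, 1 + r_nom = (1 + 2.5%)(1 + 0.85%) = 1.025 × 1.0085 = 1.0337125.
So r_nom = 3.37125%.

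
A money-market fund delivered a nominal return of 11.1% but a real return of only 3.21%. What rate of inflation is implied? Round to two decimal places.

From (1+r_nom) = (1+r_real)(1+π), we get 1+π = (1 + 11.1%)/(1 + 3.21%) = 1.111/1.0321 ≈ 1.07645.
So π ≈ 7.6446%.

7.64%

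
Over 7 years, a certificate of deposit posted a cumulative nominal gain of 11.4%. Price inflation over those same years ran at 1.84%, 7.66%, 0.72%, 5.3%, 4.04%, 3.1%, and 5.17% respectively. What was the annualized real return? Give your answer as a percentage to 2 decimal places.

Cumulative inflation factor: 1.0184 × 1.0766 × 1.0072 × 1.053 × 1.0404 × 1.031 × 1.0517 ≈ 1.31180.
Nominal growth factor: 1.11400. Real growth factor = 1.11400 / 1.31180 ≈ 0.84921.
Annualized: 0.84921^(1/7) − 1 ≈ -0.02308.

-2.31%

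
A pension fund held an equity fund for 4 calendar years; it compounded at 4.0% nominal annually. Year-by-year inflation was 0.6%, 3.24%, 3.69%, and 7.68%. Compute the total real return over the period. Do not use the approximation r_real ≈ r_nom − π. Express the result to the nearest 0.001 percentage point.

Cumulative inflation factor: 1.006 × 1.0324 × 1.0369 × 1.0768 ≈ 1.15963.
Nominal growth factor: 1.16986. Real growth factor = 1.16986 / 1.15963 ≈ 1.00882.
Total real return ≈ 0.8824%.

0.882%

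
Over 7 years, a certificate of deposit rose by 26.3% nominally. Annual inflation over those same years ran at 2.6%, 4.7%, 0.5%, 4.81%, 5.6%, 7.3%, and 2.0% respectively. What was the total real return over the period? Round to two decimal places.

-3.42%

Cumulative inflation factor: 1.026 × 1.047 × 1.005 × 1.0481 × 1.056 × 1.073 × 1.020 ≈ 1.30776.
Nominal growth factor: 1.26300. Real growth factor = 1.26300 / 1.30776 ≈ 0.96578.
Total real return ≈ -3.4223%.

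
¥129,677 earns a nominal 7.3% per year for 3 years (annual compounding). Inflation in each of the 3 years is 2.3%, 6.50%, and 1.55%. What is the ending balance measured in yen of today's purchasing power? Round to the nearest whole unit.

¥144,796

Nominal value at maturity: ¥129,677 × (1 + 7.3%)^3 ≈ ¥160,200.
Price-level factor over 3 years: 1.023 × 1.0650 × 1.0155 = 1.1063821725.
Dividing the nominal maturity value by the price-level factor gives the value in today's money.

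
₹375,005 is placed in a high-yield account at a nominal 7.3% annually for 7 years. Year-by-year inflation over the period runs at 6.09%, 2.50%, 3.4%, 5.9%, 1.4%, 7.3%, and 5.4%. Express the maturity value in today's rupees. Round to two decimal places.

Nominal value at maturity: ₹375,005 × (1 + 7.3%)^7 ≈ ₹614,094.36.
Price-level factor over 7 years: 1.0609 × 1.0250 × 1.034 × 1.059 × 1.014 × 1.073 × 1.054 ≈ 1.3655043925.
Dividing the nominal maturity value by the price-level factor gives the value in today's money.

₹449,719.80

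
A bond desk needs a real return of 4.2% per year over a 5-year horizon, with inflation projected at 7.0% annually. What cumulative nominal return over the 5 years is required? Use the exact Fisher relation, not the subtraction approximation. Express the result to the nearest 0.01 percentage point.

Required annual nominal rate: (1+4.2%)(1+7.0%) − 1 = 11.494%.
Cumulative over 5 years: (1 + 0.11494)^5 − 1 ≈ 0.72289.

72.29%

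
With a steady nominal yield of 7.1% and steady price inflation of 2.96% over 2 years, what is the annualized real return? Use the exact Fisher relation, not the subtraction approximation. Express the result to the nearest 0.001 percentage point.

With constant rates the annual real return is the same each year: (1+7.1%)/(1+2.96%) − 1 = 0.04021.

4.021%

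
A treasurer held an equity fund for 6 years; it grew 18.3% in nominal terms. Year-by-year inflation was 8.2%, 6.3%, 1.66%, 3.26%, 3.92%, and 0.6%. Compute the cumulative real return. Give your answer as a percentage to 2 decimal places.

Cumulative inflation factor: 1.082 × 1.063 × 1.0166 × 1.0326 × 1.0392 × 1.006 ≈ 1.26223.
Nominal growth factor: 1.18300. Real growth factor = 1.18300 / 1.26223 ≈ 0.93723.
Total real return ≈ -6.2773%.

-6.28%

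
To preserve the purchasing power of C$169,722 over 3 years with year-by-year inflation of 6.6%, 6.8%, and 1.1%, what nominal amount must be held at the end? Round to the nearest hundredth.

C$195,351.95

Cumulative price-level factor: 1.066 × 1.068 × 1.011 = 1.151011368.
The nominal amount required is C$169,722 scaled up by that factor.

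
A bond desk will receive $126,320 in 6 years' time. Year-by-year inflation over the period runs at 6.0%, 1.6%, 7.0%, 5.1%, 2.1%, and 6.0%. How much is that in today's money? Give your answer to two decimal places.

$96,372.79

Price-level factor over 6 years: 1.060 × 1.016 × 1.070 × 1.051 × 1.021 × 1.060 ≈ 1.3107433840.
Purchasing power today: $126,320 divided by that factor.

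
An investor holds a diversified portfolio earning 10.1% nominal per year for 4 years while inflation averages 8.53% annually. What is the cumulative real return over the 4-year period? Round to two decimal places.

The annual real rate is (1+10.1%)/(1+8.53%) − 1 = 1.4466%.
Compounded over 4 years: (1 + 0.014466)^4 − 1 ≈ 0.05913.

5.91%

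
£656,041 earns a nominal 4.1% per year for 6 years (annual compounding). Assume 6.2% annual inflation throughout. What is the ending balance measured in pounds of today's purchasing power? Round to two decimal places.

£581,953.47

Nominal value at maturity: £656,041 × (1 + 4.1%)^6 ≈ £834,901.73.
Price-level factor over 6 years: (1 + 6.2%)^6 ≈ 1.4346537586.
The maturity value deflated by that factor is the answer in today's purchasing power.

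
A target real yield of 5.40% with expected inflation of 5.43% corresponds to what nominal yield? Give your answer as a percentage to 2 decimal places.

By the Fisher equation, 1 + r_nom = (1 + 5.40%)(1 + 5.43%) = 1.0540 × 1.0543 = 1.1112322.
So r_nom = 11.12322%.

11.12%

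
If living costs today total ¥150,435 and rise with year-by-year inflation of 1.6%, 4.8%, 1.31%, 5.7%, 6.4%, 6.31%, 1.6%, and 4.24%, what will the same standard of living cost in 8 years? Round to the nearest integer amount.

Cumulative price-level factor: 1.016 × 1.048 × 1.0131 × 1.057 × 1.064 × 1.0631 × 1.016 × 1.0424 ≈ 1.3659227864.
The nominal amount required is ¥150,435 scaled up by that factor.

¥205,483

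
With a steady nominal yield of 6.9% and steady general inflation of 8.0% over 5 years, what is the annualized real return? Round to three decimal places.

With constant rates the annual real return is the same each year: (1+6.9%)/(1+8.0%) − 1 = -0.01019.

-1.019%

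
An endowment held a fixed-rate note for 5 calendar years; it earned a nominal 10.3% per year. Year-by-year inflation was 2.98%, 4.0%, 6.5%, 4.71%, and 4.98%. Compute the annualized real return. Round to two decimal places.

Cumulative inflation factor: 1.0298 × 1.040 × 1.065 × 1.0471 × 1.0498 ≈ 1.25381.
Nominal growth factor: 1.63259. Real growth factor = 1.63259 / 1.25381 ≈ 1.30211.
Annualized: 1.30211^(1/5) − 1 ≈ 0.05422.

5.42%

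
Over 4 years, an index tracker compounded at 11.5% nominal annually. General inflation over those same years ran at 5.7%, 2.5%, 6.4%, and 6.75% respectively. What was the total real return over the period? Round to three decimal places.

Cumulative inflation factor: 1.057 × 1.025 × 1.064 × 1.0675 ≈ 1.23058.
Nominal growth factor: 1.54561. Real growth factor = 1.54561 / 1.23058 ≈ 1.25600.
Total real return ≈ 25.6004%.

25.600%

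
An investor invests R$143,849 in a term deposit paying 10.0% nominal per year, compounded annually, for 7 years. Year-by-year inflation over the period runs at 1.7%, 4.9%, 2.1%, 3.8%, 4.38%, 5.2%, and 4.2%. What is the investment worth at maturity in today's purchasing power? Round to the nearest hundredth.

R$216,688.25

Nominal value at maturity: R$143,849 × (1 + 10.0%)^7 ≈ R$280,321.01.
Price-level factor over 7 years: 1.017 × 1.049 × 1.021 × 1.038 × 1.0438 × 1.052 × 1.042 ≈ 1.2936604112.
The maturity value deflated by that factor is the answer in today's purchasing power.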